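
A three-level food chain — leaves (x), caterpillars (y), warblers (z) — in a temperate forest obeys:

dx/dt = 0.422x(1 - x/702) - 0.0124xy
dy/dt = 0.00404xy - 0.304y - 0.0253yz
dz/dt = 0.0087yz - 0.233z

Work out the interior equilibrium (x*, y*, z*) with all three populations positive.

From dz/dt = 0: 0.0087y* = 0.233, so y* = 26.8.
From dx/dt = 0: 0.422(1 - x*/702) = 0.0124·26.8, giving x* = 702·(1 - 0.787) = 150.
From dy/dt = 0: 0.00404·150 - 0.304 = 0.0253z*, so z* = 0.3/0.0253 = 11.9.

x* ≈ 150, y* ≈ 26.8, z* ≈ 11.9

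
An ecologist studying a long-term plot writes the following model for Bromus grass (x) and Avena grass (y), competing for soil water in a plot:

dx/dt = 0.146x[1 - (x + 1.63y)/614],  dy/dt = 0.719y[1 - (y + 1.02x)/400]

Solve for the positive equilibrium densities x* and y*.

x* ≈ 57.3, y* ≈ 342

Setting both brackets to zero gives the nullclines x + 1.63y = 614 and 1.02x + y = 400.
Substituting y = 400 - 1.02x into the first: x(1 - 1.63·1.02) = 614 - 1.63·400.
So x* = -38/-0.663 = 57.3, and then y* = 400 - 1.02·57.3 = 342.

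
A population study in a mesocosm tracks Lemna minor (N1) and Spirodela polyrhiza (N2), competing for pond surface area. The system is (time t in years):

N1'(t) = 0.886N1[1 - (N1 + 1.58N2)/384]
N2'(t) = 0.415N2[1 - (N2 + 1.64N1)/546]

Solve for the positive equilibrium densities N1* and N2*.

Setting both brackets to zero gives the nullclines N1 + 1.58N2 = 384 and 1.64N1 + N2 = 546.
Substituting N2 = 546 - 1.64N1 into the first: N1(1 - 1.58·1.64) = 384 - 1.58·546.
So N1* = -479/-1.59 = 301, and then N2* = 546 - 1.64·301 = 52.6.

N1* ≈ 301, N2* ≈ 52.6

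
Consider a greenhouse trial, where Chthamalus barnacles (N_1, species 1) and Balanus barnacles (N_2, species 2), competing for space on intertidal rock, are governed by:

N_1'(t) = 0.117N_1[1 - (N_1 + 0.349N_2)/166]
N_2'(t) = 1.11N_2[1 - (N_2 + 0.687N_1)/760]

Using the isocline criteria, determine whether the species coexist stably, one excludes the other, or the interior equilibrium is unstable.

Compare the nullcline intercepts: K1/α12 = 166/0.349 = 476 < K2 = 760; K2/α21 = 760/0.687 = 1110 > K1 = 166.
Since the inequalities point opposite ways, species 2 can invade but species 1 cannot.

species 2 excludes species 1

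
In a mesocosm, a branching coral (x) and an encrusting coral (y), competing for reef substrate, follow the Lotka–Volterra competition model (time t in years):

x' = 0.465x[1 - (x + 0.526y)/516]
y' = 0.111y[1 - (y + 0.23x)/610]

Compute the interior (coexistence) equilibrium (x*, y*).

Setting both brackets to zero gives the nullclines x + 0.526y = 516 and 0.23x + y = 610.
Substituting y = 610 - 0.23x into the first: x(1 - 0.526·0.23) = 516 - 0.526·610.
So x* = 195/0.879 = 222, and then y* = 610 - 0.23·222 = 559.

x* ≈ 222, y* ≈ 559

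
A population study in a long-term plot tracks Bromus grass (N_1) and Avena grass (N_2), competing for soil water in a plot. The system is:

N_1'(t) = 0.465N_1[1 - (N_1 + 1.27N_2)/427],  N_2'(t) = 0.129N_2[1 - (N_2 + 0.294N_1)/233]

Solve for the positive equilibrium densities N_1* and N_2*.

Setting both brackets to zero gives the nullclines N_1 + 1.27N_2 = 427 and 0.294N_1 + N_2 = 233.
Substituting N_2 = 233 - 0.294N_1 into the first: N_1(1 - 1.27·0.294) = 427 - 1.27·233.
So N_1* = 131/0.627 = 209, and then N_2* = 233 - 0.294·209 = 171.

N_1* ≈ 209, N_2* ≈ 171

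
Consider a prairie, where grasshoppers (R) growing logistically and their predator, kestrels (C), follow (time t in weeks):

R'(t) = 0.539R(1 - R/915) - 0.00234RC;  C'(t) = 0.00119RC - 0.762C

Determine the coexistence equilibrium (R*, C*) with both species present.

From dC/dt = 0 with C > 0: 0.00119R* = 0.762, so R* = 640.
Substitute into dR/dt = 0: 0.539(1 - 640/915) = 0.00234C*.
The bracket is 0.3, giving C* = 0.162/0.00234 = 69.1.

R* ≈ 640, C* ≈ 69.1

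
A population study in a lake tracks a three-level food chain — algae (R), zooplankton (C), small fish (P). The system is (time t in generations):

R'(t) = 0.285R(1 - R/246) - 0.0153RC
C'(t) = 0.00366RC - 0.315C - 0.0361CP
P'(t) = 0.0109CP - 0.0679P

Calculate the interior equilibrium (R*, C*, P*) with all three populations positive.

R* ≈ 164, C* ≈ 6.23, P* ≈ 7.87

From dP/dt = 0: 0.0109C* = 0.0679, so C* = 6.23.
From dR/dt = 0: 0.285(1 - R*/246) = 0.0153·6.23, giving R* = 246·(1 - 0.334) = 164.
From dC/dt = 0: 0.00366·164 - 0.315 = 0.0361P*, so P* = 0.284/0.0361 = 7.87.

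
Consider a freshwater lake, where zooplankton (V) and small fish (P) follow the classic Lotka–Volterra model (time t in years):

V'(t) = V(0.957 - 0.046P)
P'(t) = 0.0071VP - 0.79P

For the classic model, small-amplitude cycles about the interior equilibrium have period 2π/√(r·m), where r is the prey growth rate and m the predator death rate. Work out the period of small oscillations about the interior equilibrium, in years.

Here r = 0.957 and m = 0.79, so r·m = 0.756.
ω = √0.756 = 0.869 per year, hence T = 2π/ω ≈ 7.23 years.

T ≈ 7.23 years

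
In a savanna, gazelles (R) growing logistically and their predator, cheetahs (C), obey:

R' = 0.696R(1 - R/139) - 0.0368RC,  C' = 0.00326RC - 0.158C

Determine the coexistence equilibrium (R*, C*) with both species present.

From dC/dt = 0 with C > 0: 0.00326R* = 0.158, so R* = 48.5.
Substitute into dR/dt = 0: 0.696(1 - 48.5/139) = 0.0368C*.
The bracket is 0.651, giving C* = 0.453/0.0368 = 12.3.

R* ≈ 48.5, C* ≈ 12.3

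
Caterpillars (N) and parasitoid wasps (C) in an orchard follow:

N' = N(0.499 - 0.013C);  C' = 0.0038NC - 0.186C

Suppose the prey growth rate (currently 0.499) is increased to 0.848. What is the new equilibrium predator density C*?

At the interior fixed point, setting dN/dt = 0 with N > 0 fixes C* = (prey growth rate)/(NC coefficient) — independent of the other coefficients.
With the change, C* = 0.848/0.013 = 65.2; it rises from 38.4.

C* ≈ 65.2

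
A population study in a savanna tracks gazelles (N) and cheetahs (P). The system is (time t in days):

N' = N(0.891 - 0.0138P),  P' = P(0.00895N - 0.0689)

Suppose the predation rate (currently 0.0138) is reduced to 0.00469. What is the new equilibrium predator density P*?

P* ≈ 190

At the interior fixed point, setting dN/dt = 0 with N > 0 fixes P* = (prey growth rate)/(NP coefficient) — independent of the other coefficients.
With the change, P* = 0.891/0.00469 = 190; it rises from 64.6.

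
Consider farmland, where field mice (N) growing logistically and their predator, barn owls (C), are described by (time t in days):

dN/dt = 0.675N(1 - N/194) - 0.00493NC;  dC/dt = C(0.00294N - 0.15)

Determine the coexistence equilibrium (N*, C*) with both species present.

N* ≈ 51, C* ≈ 101

From dC/dt = 0 with C > 0: 0.00294N* = 0.15, so N* = 51.
Substitute into dN/dt = 0: 0.675(1 - 51/194) = 0.00493C*.
The bracket is 0.737, giving C* = 0.497/0.00493 = 101.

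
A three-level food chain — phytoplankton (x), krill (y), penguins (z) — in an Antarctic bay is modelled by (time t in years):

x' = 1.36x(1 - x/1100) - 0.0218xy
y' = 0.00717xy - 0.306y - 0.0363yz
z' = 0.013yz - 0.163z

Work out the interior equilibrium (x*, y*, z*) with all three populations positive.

From dz/dt = 0: 0.013y* = 0.163, so y* = 12.5.
From dx/dt = 0: 1.36(1 - x*/1100) = 0.0218·12.5, giving x* = 1100·(1 - 0.201) = 879.
From dy/dt = 0: 0.00717·879 - 0.306 = 0.0363z*, so z* = 6/0.0363 = 165.

x* ≈ 879, y* ≈ 12.5, z* ≈ 165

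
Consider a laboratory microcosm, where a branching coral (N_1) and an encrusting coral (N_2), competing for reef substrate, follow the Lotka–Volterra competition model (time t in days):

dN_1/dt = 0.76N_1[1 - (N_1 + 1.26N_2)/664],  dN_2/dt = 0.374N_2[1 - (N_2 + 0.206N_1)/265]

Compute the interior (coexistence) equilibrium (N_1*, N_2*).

N_1* ≈ 446, N_2* ≈ 173

Setting both brackets to zero gives the nullclines N_1 + 1.26N_2 = 664 and 0.206N_1 + N_2 = 265.
Substituting N_2 = 265 - 0.206N_1 into the first: N_1(1 - 1.26·0.206) = 664 - 1.26·265.
So N_1* = 330/0.74 = 446, and then N_2* = 265 - 0.206·446 = 173.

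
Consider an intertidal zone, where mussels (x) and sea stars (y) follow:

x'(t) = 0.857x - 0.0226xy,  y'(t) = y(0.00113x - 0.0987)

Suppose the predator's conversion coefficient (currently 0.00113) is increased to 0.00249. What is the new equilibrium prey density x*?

x* ≈ 39.6

At the interior fixed point, setting dy/dt = 0 with y > 0 fixes x* = (predator death rate)/(xy coefficient) — independent of the other coefficients.
With the change, x* = 0.0987/0.00249 = 39.6; it falls from 87.3.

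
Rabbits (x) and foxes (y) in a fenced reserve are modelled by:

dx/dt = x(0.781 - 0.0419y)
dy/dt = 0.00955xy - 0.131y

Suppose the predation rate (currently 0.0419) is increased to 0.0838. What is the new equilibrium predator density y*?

y* ≈ 9.32

At the interior fixed point, setting dx/dt = 0 with x > 0 fixes y* = (prey growth rate)/(xy coefficient) — independent of the other coefficients.
With the change, y* = 0.781/0.0838 = 9.32; it falls from 18.6.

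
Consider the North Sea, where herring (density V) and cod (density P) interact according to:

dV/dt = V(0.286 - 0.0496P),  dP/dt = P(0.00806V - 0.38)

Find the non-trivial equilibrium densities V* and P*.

V* ≈ 47.1, P* ≈ 5.77

Set dP/dt = 0 with P > 0: 0.00806V - 0.38 = 0, so V* = 0.38/0.00806 = 47.1.
Set dV/dt = 0 with V > 0: 0.286 - 0.0496P = 0, so P* = 0.286/0.0496 = 5.77.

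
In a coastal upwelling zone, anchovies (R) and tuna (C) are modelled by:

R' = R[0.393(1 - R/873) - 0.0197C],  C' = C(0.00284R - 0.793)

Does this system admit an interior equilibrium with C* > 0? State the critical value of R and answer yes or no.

Threshold R = 279; K > 279, so yes, the predator persists.

The predator equation gives dC/dt > 0 only when R > 0.793/0.00284 = 279.
Without the predator, R → K = 873. Since 873 > 279, the predator can invade and persist.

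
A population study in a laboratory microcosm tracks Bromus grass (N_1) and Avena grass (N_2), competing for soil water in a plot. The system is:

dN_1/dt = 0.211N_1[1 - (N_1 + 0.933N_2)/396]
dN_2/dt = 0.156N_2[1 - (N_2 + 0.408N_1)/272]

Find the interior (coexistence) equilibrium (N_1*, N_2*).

N_1* ≈ 230, N_2* ≈ 178

Setting both brackets to zero gives the nullclines N_1 + 0.933N_2 = 396 and 0.408N_1 + N_2 = 272.
Substituting N_2 = 272 - 0.408N_1 into the first: N_1(1 - 0.933·0.408) = 396 - 0.933·272.
So N_1* = 142/0.619 = 230, and then N_2* = 272 - 0.408·230 = 178.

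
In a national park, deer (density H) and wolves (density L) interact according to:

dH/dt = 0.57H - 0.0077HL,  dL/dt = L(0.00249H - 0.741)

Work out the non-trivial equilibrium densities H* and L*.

Set dL/dt = 0 with L > 0: 0.00249H - 0.741 = 0, so H* = 0.741/0.00249 = 298.
Set dH/dt = 0 with H > 0: 0.57 - 0.0077L = 0, so L* = 0.57/0.0077 = 74.

H* ≈ 298, L* ≈ 74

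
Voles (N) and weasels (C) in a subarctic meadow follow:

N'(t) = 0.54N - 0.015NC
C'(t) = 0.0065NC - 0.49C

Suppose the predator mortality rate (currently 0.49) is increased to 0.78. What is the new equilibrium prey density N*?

At the interior fixed point, setting dC/dt = 0 with C > 0 fixes N* = (predator death rate)/(NC coefficient) — independent of the other coefficients.
With the change, N* = 0.78/0.0065 = 120; it rises from 75.4.

N* ≈ 120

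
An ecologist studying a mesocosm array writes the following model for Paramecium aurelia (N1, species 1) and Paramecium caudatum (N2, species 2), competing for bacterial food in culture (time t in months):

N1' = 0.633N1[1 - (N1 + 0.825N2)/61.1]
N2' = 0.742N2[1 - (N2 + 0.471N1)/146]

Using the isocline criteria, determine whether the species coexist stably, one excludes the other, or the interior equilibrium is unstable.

species 2 excludes species 1

Compare the nullcline intercepts: K1/α12 = 61.1/0.825 = 74.1 < K2 = 146; K2/α21 = 146/0.471 = 310 > K1 = 61.1.
Since the inequalities point opposite ways, species 2 can invade but species 1 cannot.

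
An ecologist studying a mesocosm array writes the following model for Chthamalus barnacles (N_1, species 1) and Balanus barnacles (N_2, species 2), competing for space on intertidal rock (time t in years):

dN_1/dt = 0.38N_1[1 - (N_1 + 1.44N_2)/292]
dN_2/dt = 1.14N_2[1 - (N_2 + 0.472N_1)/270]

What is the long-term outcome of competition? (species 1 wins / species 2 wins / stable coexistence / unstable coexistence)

species 2 excludes species 1

Compare the nullcline intercepts: K1/α12 = 292/1.44 = 203 < K2 = 270; K2/α21 = 270/0.472 = 572 > K1 = 292.
Since the inequalities point opposite ways, species 2 can invade but species 1 cannot.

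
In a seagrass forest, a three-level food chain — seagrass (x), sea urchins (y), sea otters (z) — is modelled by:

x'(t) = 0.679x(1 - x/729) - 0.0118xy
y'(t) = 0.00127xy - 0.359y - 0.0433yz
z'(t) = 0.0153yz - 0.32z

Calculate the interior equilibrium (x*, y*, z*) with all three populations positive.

x* ≈ 464, y* ≈ 20.9, z* ≈ 5.32

From dz/dt = 0: 0.0153y* = 0.32, so y* = 20.9.
From dx/dt = 0: 0.679(1 - x*/729) = 0.0118·20.9, giving x* = 729·(1 - 0.363) = 464.
From dy/dt = 0: 0.00127·464 - 0.359 = 0.0433z*, so z* = 0.23/0.0433 = 5.32.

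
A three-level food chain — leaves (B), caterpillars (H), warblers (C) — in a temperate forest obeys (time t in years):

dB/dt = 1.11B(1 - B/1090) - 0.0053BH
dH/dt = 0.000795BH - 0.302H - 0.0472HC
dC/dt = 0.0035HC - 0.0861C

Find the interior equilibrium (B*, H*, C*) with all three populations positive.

From dC/dt = 0: 0.0035H* = 0.0861, so H* = 24.6.
From dB/dt = 0: 1.11(1 - B*/1090) = 0.0053·24.6, giving B* = 1090·(1 - 0.117) = 962.
From dH/dt = 0: 0.000795·962 - 0.302 = 0.0472C*, so C* = 0.463/0.0472 = 9.8.

B* ≈ 962, H* ≈ 24.6, C* ≈ 9.8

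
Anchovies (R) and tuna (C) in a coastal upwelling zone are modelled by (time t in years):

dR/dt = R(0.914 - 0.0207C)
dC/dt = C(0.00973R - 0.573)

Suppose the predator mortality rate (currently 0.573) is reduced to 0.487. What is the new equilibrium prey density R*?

R* ≈ 50.1

At the interior fixed point, setting dC/dt = 0 with C > 0 fixes R* = (predator death rate)/(RC coefficient) — independent of the other coefficients.
With the change, R* = 0.487/0.00973 = 50.1; it falls from 58.9.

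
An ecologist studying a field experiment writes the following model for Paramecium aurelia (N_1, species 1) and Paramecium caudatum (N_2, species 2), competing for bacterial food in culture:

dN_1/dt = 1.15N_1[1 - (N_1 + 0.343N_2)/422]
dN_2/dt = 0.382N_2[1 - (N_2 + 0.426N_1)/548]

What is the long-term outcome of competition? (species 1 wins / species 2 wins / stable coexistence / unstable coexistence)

Compare the nullcline intercepts: K1/α12 = 422/0.343 = 1230 > K2 = 548; K2/α21 = 548/0.426 = 1290 > K1 = 422.
Since both inequalities hold, each species can invade when rare, so the interior equilibrium is stable.

stable coexistence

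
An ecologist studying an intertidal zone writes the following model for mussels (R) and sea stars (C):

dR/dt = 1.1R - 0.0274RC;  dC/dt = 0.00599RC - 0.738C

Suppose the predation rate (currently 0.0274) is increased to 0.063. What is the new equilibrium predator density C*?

C* ≈ 17.5

At the interior fixed point, setting dR/dt = 0 with R > 0 fixes C* = (prey growth rate)/(RC coefficient) — independent of the other coefficients.
With the change, C* = 1.1/0.063 = 17.5; it falls from 40.1.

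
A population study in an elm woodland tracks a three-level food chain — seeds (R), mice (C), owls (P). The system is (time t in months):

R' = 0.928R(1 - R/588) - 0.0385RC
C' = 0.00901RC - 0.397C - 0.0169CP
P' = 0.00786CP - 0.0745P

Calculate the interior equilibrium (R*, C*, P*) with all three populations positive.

From dP/dt = 0: 0.00786C* = 0.0745, so C* = 9.48.
From dR/dt = 0: 0.928(1 - R*/588) = 0.0385·9.48, giving R* = 588·(1 - 0.393) = 357.
From dC/dt = 0: 0.00901·357 - 0.397 = 0.0169P*, so P* = 2.82/0.0169 = 167.

R* ≈ 357, C* ≈ 9.48, P* ≈ 167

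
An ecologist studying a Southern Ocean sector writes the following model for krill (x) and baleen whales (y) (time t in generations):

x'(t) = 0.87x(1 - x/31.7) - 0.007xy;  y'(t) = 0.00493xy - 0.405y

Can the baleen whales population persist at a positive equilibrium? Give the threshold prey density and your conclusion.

The predator equation gives dy/dt > 0 only when x > 0.405/0.00493 = 82.2.
Without the predator, x → K = 31.7. Since 31.7 < 82.2, the predator cannot invade.

Threshold x = 82.2; K < 82.2, so no, the predator goes extinct.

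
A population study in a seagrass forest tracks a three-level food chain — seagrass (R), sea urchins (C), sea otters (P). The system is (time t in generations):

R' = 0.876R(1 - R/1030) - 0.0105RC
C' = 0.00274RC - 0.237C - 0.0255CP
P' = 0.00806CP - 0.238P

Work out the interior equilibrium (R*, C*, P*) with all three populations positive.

From dP/dt = 0: 0.00806C* = 0.238, so C* = 29.5.
From dR/dt = 0: 0.876(1 - R*/1030) = 0.0105·29.5, giving R* = 1030·(1 - 0.354) = 665.
From dC/dt = 0: 0.00274·665 - 0.237 = 0.0255P*, so P* = 1.59/0.0255 = 62.2.

R* ≈ 665, C* ≈ 29.5, P* ≈ 62.2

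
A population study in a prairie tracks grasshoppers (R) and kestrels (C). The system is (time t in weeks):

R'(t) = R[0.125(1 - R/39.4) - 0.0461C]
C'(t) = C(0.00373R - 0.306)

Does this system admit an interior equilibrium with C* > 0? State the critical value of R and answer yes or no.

The predator equation gives dC/dt > 0 only when R > 0.306/0.00373 = 82.
Without the predator, R → K = 39.4. Since 39.4 < 82, the predator cannot invade.

Threshold R = 82; K < 82, so no, the predator goes extinct.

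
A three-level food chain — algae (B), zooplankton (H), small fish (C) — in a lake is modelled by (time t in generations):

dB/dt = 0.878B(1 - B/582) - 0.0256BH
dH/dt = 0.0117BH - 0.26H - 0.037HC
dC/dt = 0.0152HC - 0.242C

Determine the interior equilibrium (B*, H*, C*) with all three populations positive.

From dC/dt = 0: 0.0152H* = 0.242, so H* = 15.9.
From dB/dt = 0: 0.878(1 - B*/582) = 0.0256·15.9, giving B* = 582·(1 - 0.464) = 312.
From dH/dt = 0: 0.0117·312 - 0.26 = 0.037C*, so C* = 3.39/0.037 = 91.6.

B* ≈ 312, H* ≈ 15.9, C* ≈ 91.6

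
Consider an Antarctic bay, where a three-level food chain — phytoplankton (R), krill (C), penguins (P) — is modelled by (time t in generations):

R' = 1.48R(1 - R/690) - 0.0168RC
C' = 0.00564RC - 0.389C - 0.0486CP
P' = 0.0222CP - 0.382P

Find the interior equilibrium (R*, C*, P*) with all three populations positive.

R* ≈ 555, C* ≈ 17.2, P* ≈ 56.4

From dP/dt = 0: 0.0222C* = 0.382, so C* = 17.2.
From dR/dt = 0: 1.48(1 - R*/690) = 0.0168·17.2, giving R* = 690·(1 - 0.195) = 555.
From dC/dt = 0: 0.00564·555 - 0.389 = 0.0486P*, so P* = 2.74/0.0486 = 56.4.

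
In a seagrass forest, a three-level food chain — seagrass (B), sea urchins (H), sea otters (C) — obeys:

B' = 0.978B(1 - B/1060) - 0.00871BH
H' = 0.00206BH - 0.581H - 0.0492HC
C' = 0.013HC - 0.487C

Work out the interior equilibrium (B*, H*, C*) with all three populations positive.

From dC/dt = 0: 0.013H* = 0.487, so H* = 37.5.
From dB/dt = 0: 0.978(1 - B*/1060) = 0.00871·37.5, giving B* = 1060·(1 - 0.334) = 706.
From dH/dt = 0: 0.00206·706 - 0.581 = 0.0492C*, so C* = 0.874/0.0492 = 17.8.

B* ≈ 706, H* ≈ 37.5, C* ≈ 17.8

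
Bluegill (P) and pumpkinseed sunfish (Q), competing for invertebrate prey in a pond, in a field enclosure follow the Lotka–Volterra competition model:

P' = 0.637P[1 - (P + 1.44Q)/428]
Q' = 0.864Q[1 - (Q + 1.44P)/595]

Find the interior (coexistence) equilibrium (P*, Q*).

P* ≈ 399, Q* ≈ 19.9

Setting both brackets to zero gives the nullclines P + 1.44Q = 428 and 1.44P + Q = 595.
Substituting Q = 595 - 1.44P into the first: P(1 - 1.44·1.44) = 428 - 1.44·595.
So P* = -429/-1.07 = 399, and then Q* = 595 - 1.44·399 = 19.9.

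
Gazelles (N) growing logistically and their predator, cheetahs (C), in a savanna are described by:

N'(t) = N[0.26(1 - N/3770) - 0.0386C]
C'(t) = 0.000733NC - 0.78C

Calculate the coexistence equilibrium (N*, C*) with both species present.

From dC/dt = 0 with C > 0: 0.000733N* = 0.78, so N* = 1060.
Substitute into dN/dt = 0: 0.26(1 - 1060/3770) = 0.0386C*.
The bracket is 0.718, giving C* = 0.187/0.0386 = 4.83.

N* ≈ 1060, C* ≈ 4.83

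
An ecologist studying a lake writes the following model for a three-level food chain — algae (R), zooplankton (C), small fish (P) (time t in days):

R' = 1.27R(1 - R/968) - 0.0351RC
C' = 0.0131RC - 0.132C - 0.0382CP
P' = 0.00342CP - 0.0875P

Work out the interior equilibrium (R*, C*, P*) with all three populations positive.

From dP/dt = 0: 0.00342C* = 0.0875, so C* = 25.6.
From dR/dt = 0: 1.27(1 - R*/968) = 0.0351·25.6, giving R* = 968·(1 - 0.707) = 284.
From dC/dt = 0: 0.0131·284 - 0.132 = 0.0382P*, so P* = 3.58/0.0382 = 93.8.

R* ≈ 284, C* ≈ 25.6, P* ≈ 93.8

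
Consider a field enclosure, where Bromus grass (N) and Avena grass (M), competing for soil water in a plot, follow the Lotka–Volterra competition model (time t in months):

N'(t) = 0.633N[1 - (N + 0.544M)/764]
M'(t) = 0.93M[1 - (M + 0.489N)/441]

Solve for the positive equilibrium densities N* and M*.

Setting both brackets to zero gives the nullclines N + 0.544M = 764 and 0.489N + M = 441.
Substituting M = 441 - 0.489N into the first: N(1 - 0.544·0.489) = 764 - 0.544·441.
So N* = 524/0.734 = 714, and then M* = 441 - 0.489·714 = 91.8.

N* ≈ 714, M* ≈ 91.8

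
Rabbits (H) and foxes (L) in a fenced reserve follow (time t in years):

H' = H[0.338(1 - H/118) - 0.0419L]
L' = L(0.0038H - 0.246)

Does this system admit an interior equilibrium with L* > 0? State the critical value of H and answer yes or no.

The predator equation gives dL/dt > 0 only when H > 0.246/0.0038 = 64.7.
Without the predator, H → K = 118. Since 118 > 64.7, the predator can invade and persist.

Threshold H = 64.7; K > 64.7, so yes, the predator persists.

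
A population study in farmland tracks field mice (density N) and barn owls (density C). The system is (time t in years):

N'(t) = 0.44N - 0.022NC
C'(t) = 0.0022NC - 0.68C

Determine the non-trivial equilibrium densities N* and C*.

N* ≈ 309, C* ≈ 20

Set dC/dt = 0 with C > 0: 0.0022N - 0.68 = 0, so N* = 0.68/0.0022 = 309.
Set dN/dt = 0 with N > 0: 0.44 - 0.022C = 0, so C* = 0.44/0.022 = 20.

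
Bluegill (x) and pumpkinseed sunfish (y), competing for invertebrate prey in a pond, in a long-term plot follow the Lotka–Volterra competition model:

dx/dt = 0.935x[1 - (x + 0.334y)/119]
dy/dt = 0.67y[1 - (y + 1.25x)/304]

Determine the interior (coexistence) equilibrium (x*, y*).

Setting both brackets to zero gives the nullclines x + 0.334y = 119 and 1.25x + y = 304.
Substituting y = 304 - 1.25x into the first: x(1 - 0.334·1.25) = 119 - 0.334·304.
So x* = 17.5/0.583 = 30, and then y* = 304 - 1.25·30 = 267.

x* ≈ 30, y* ≈ 267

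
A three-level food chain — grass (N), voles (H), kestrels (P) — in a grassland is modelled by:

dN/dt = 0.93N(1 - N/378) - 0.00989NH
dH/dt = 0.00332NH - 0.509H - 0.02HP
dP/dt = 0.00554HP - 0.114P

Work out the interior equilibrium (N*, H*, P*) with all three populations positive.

From dP/dt = 0: 0.00554H* = 0.114, so H* = 20.6.
From dN/dt = 0: 0.93(1 - N*/378) = 0.00989·20.6, giving N* = 378·(1 - 0.219) = 295.
From dH/dt = 0: 0.00332·295 - 0.509 = 0.02P*, so P* = 0.471/0.02 = 23.6.

N* ≈ 295, H* ≈ 20.6, P* ≈ 23.6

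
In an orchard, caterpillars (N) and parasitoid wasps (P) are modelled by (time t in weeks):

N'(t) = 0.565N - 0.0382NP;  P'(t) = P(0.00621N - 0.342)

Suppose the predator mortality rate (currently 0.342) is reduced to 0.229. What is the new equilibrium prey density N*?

N* ≈ 36.9

At the interior fixed point, setting dP/dt = 0 with P > 0 fixes N* = (predator death rate)/(NP coefficient) — independent of the other coefficients.
With the change, N* = 0.229/0.00621 = 36.9; it falls from 55.1.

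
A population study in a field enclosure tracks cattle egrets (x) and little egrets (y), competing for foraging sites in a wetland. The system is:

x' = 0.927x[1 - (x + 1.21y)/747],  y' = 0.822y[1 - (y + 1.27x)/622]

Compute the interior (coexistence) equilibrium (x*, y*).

x* ≈ 10.5, y* ≈ 609

Setting both brackets to zero gives the nullclines x + 1.21y = 747 and 1.27x + y = 622.
Substituting y = 622 - 1.27x into the first: x(1 - 1.21·1.27) = 747 - 1.21·622.
So x* = -5.62/-0.537 = 10.5, and then y* = 622 - 1.27·10.5 = 609.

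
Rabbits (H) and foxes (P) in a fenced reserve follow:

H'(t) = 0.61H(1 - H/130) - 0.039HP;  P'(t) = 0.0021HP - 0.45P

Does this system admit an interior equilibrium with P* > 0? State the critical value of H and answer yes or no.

The predator equation gives dP/dt > 0 only when H > 0.45/0.0021 = 214.
Without the predator, H → K = 130. Since 130 < 214, the predator cannot invade.

Threshold H = 214; K < 214, so no, the predator goes extinct.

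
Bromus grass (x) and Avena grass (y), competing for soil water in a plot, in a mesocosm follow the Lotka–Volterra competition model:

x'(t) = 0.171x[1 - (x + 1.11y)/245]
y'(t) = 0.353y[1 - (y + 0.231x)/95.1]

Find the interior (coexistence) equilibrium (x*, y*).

Setting both brackets to zero gives the nullclines x + 1.11y = 245 and 0.231x + y = 95.1.
Substituting y = 95.1 - 0.231x into the first: x(1 - 1.11·0.231) = 245 - 1.11·95.1.
So x* = 139/0.744 = 188, and then y* = 95.1 - 0.231·188 = 51.8.

x* ≈ 188, y* ≈ 51.8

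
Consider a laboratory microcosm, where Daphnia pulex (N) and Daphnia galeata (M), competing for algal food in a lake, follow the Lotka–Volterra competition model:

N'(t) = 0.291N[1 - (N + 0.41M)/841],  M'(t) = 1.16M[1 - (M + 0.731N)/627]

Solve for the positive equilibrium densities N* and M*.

Setting both brackets to zero gives the nullclines N + 0.41M = 841 and 0.731N + M = 627.
Substituting M = 627 - 0.731N into the first: N(1 - 0.41·0.731) = 841 - 0.41·627.
So N* = 584/0.7 = 834, and then M* = 627 - 0.731·834 = 17.5.

N* ≈ 834, M* ≈ 17.5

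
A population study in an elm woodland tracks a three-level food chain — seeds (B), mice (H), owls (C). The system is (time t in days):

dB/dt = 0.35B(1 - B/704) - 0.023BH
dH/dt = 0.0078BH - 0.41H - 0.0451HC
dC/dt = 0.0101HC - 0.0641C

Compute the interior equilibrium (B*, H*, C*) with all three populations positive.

B* ≈ 410, H* ≈ 6.35, C* ≈ 61.9

From dC/dt = 0: 0.0101H* = 0.0641, so H* = 6.35.
From dB/dt = 0: 0.35(1 - B*/704) = 0.023·6.35, giving B* = 704·(1 - 0.417) = 410.
From dH/dt = 0: 0.0078·410 - 0.41 = 0.0451C*, so C* = 2.79/0.0451 = 61.9.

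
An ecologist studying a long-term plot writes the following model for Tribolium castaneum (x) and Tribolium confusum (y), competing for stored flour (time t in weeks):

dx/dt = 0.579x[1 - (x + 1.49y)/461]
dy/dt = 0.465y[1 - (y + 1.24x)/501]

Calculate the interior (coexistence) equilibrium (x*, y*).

Setting both brackets to zero gives the nullclines x + 1.49y = 461 and 1.24x + y = 501.
Substituting y = 501 - 1.24x into the first: x(1 - 1.49·1.24) = 461 - 1.49·501.
So x* = -285/-0.848 = 337, and then y* = 501 - 1.24·337 = 83.3.

x* ≈ 337, y* ≈ 83.3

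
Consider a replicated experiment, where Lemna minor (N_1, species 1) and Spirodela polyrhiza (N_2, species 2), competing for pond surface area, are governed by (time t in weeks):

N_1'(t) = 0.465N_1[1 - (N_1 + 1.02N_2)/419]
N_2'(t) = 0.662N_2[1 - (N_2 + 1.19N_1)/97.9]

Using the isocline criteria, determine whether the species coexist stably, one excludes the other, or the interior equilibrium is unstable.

species 1 excludes species 2

Compare the nullcline intercepts: K1/α12 = 419/1.02 = 411 > K2 = 97.9; K2/α21 = 97.9/1.19 = 82.3 < K1 = 419.
Since the inequalities point opposite ways, species 1 can invade but species 2 cannot.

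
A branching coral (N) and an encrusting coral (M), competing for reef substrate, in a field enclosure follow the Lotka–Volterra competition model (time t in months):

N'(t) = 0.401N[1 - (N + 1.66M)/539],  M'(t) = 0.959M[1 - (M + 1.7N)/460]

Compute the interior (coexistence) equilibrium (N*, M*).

N* ≈ 123, M* ≈ 250

Setting both brackets to zero gives the nullclines N + 1.66M = 539 and 1.7N + M = 460.
Substituting M = 460 - 1.7N into the first: N(1 - 1.66·1.7) = 539 - 1.66·460.
So N* = -225/-1.82 = 123, and then M* = 460 - 1.7·123 = 250.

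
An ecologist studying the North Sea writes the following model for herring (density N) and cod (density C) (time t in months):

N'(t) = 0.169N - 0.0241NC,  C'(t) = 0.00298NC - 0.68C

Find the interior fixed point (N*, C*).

N* ≈ 228, C* ≈ 7.01

Set dC/dt = 0 with C > 0: 0.00298N - 0.68 = 0, so N* = 0.68/0.00298 = 228.
Set dN/dt = 0 with N > 0: 0.169 - 0.0241C = 0, so C* = 0.169/0.0241 = 7.01.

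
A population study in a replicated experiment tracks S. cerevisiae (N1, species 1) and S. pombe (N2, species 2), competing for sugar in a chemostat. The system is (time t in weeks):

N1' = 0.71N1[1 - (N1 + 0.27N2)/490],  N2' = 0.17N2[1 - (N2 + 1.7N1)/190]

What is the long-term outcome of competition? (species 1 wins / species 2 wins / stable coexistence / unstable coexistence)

species 1 excludes species 2

Compare the nullcline intercepts: K1/α12 = 490/0.27 = 1810 > K2 = 190; K2/α21 = 190/1.7 = 112 < K1 = 490.
Since the inequalities point opposite ways, species 1 can invade but species 2 cannot.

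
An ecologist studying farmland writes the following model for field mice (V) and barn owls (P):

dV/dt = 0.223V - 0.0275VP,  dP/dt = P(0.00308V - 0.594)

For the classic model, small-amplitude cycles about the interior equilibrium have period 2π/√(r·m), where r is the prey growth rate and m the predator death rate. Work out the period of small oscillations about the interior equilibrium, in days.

T ≈ 17.3 days

Here r = 0.223 and m = 0.594, so r·m = 0.132.
ω = √0.132 = 0.364 per day, hence T = 2π/ω ≈ 17.3 days.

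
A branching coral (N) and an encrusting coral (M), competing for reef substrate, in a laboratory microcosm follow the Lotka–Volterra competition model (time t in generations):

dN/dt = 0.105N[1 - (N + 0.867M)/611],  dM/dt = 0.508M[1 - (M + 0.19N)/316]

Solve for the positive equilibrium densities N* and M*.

Setting both brackets to zero gives the nullclines N + 0.867M = 611 and 0.19N + M = 316.
Substituting M = 316 - 0.19N into the first: N(1 - 0.867·0.19) = 611 - 0.867·316.
So N* = 337/0.835 = 403, and then M* = 316 - 0.19·403 = 239.

N* ≈ 403, M* ≈ 239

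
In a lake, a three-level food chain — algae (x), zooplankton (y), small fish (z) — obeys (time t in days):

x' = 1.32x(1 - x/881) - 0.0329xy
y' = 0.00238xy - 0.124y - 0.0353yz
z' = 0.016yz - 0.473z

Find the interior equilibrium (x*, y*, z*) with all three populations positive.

From dz/dt = 0: 0.016y* = 0.473, so y* = 29.6.
From dx/dt = 0: 1.32(1 - x*/881) = 0.0329·29.6, giving x* = 881·(1 - 0.737) = 232.
From dy/dt = 0: 0.00238·232 - 0.124 = 0.0353z*, so z* = 0.428/0.0353 = 12.1.

x* ≈ 232, y* ≈ 29.6, z* ≈ 12.1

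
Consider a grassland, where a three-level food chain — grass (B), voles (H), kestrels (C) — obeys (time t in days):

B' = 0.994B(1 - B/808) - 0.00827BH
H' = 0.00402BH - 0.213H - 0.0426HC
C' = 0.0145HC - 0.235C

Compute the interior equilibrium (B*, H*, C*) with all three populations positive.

From dC/dt = 0: 0.0145H* = 0.235, so H* = 16.2.
From dB/dt = 0: 0.994(1 - B*/808) = 0.00827·16.2, giving B* = 808·(1 - 0.135) = 699.
From dH/dt = 0: 0.00402·699 - 0.213 = 0.0426C*, so C* = 2.6/0.0426 = 61.

B* ≈ 699, H* ≈ 16.2, C* ≈ 61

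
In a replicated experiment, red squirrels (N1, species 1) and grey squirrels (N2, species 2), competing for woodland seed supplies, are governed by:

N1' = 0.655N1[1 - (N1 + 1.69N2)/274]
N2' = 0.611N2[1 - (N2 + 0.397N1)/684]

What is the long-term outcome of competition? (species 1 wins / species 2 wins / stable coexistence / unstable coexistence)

species 2 excludes species 1

Compare the nullcline intercepts: K1/α12 = 274/1.69 = 162 < K2 = 684; K2/α21 = 684/0.397 = 1720 > K1 = 274.
Since the inequalities point opposite ways, species 2 can invade but species 1 cannot.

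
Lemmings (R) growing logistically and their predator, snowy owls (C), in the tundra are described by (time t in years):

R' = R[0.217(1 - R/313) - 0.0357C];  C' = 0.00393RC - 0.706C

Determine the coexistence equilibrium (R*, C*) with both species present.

From dC/dt = 0 with C > 0: 0.00393R* = 0.706, so R* = 180.
Substitute into dR/dt = 0: 0.217(1 - 180/313) = 0.0357C*.
The bracket is 0.426, giving C* = 0.0925/0.0357 = 2.59.

R* ≈ 180, C* ≈ 2.59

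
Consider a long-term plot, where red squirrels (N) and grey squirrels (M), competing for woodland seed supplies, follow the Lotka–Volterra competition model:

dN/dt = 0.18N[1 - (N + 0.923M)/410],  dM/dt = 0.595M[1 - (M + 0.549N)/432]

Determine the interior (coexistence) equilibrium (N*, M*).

Setting both brackets to zero gives the nullclines N + 0.923M = 410 and 0.549N + M = 432.
Substituting M = 432 - 0.549N into the first: N(1 - 0.923·0.549) = 410 - 0.923·432.
So N* = 11.3/0.493 = 22.8, and then M* = 432 - 0.549·22.8 = 419.

N* ≈ 22.8, M* ≈ 419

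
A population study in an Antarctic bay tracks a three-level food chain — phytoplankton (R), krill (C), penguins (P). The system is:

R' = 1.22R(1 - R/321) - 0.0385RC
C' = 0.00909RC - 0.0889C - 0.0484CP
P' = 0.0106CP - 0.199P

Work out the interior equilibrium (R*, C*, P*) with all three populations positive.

From dP/dt = 0: 0.0106C* = 0.199, so C* = 18.8.
From dR/dt = 0: 1.22(1 - R*/321) = 0.0385·18.8, giving R* = 321·(1 - 0.592) = 131.
From dC/dt = 0: 0.00909·131 - 0.0889 = 0.0484P*, so P* = 1.1/0.0484 = 22.7.

R* ≈ 131, C* ≈ 18.8, P* ≈ 22.7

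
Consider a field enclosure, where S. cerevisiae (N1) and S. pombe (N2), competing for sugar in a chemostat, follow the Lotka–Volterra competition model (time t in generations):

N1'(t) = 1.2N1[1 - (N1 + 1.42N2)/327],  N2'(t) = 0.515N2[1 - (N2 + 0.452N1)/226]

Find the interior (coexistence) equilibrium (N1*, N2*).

N1* ≈ 17, N2* ≈ 218

Setting both brackets to zero gives the nullclines N1 + 1.42N2 = 327 and 0.452N1 + N2 = 226.
Substituting N2 = 226 - 0.452N1 into the first: N1(1 - 1.42·0.452) = 327 - 1.42·226.
So N1* = 6.08/0.358 = 17, and then N2* = 226 - 0.452·17 = 218.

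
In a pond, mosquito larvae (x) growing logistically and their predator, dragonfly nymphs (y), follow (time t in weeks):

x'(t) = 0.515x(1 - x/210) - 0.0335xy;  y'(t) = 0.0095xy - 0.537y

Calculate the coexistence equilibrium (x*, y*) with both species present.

From dy/dt = 0 with y > 0: 0.0095x* = 0.537, so x* = 56.5.
Substitute into dx/dt = 0: 0.515(1 - 56.5/210) = 0.0335y*.
The bracket is 0.731, giving y* = 0.376/0.0335 = 11.2.

x* ≈ 56.5, y* ≈ 11.2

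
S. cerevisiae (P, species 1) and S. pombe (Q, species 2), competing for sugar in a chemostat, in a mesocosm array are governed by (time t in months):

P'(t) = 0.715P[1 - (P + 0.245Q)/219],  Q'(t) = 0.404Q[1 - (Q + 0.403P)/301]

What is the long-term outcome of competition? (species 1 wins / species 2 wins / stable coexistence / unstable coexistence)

Compare the nullcline intercepts: K1/α12 = 219/0.245 = 894 > K2 = 301; K2/α21 = 301/0.403 = 747 > K1 = 219.
Since both inequalities hold, each species can invade when rare, so the interior equilibrium is stable.

stable coexistence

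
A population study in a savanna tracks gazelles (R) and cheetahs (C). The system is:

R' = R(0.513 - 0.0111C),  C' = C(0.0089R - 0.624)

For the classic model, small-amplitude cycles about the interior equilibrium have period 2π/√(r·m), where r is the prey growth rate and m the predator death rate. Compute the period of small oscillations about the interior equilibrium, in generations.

T ≈ 11.1 generations

Here r = 0.513 and m = 0.624, so r·m = 0.32.
ω = √0.32 = 0.566 per generation, hence T = 2π/ω ≈ 11.1 generations.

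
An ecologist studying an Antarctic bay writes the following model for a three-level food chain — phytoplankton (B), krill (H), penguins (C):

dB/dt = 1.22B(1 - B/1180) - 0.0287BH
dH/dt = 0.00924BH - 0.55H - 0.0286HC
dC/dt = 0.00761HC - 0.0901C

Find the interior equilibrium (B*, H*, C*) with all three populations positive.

B* ≈ 851, H* ≈ 11.8, C* ≈ 256

From dC/dt = 0: 0.00761H* = 0.0901, so H* = 11.8.
From dB/dt = 0: 1.22(1 - B*/1180) = 0.0287·11.8, giving B* = 1180·(1 - 0.279) = 851.
From dH/dt = 0: 0.00924·851 - 0.55 = 0.0286C*, so C* = 7.32/0.0286 = 256.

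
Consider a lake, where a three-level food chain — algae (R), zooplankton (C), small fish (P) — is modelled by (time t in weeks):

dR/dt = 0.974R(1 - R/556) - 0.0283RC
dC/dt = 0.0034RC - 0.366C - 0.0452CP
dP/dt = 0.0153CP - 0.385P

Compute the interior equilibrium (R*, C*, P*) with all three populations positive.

R* ≈ 149, C* ≈ 25.2, P* ≈ 3.15

From dP/dt = 0: 0.0153C* = 0.385, so C* = 25.2.
From dR/dt = 0: 0.974(1 - R*/556) = 0.0283·25.2, giving R* = 556·(1 - 0.731) = 149.
From dC/dt = 0: 0.0034·149 - 0.366 = 0.0452P*, so P* = 0.142/0.0452 = 3.15.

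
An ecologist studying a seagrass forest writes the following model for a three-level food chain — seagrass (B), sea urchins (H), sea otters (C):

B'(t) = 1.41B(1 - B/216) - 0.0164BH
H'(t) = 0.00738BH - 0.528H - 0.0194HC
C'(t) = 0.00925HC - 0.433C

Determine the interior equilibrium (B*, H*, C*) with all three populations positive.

B* ≈ 98.4, H* ≈ 46.8, C* ≈ 10.2

From dC/dt = 0: 0.00925H* = 0.433, so H* = 46.8.
From dB/dt = 0: 1.41(1 - B*/216) = 0.0164·46.8, giving B* = 216·(1 - 0.544) = 98.4.
From dH/dt = 0: 0.00738·98.4 - 0.528 = 0.0194C*, so C* = 0.198/0.0194 = 10.2.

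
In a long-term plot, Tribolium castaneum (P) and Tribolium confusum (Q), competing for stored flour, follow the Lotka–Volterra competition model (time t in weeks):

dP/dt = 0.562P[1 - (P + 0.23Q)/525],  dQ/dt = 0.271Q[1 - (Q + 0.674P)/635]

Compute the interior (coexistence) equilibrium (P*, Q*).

P* ≈ 448, Q* ≈ 333

Setting both brackets to zero gives the nullclines P + 0.23Q = 525 and 0.674P + Q = 635.
Substituting Q = 635 - 0.674P into the first: P(1 - 0.23·0.674) = 525 - 0.23·635.
So P* = 379/0.845 = 448, and then Q* = 635 - 0.674·448 = 333.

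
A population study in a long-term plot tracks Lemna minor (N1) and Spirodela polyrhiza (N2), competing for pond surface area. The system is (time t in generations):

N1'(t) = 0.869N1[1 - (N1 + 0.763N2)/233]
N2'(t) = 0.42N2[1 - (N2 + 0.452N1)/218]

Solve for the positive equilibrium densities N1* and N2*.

Setting both brackets to zero gives the nullclines N1 + 0.763N2 = 233 and 0.452N1 + N2 = 218.
Substituting N2 = 218 - 0.452N1 into the first: N1(1 - 0.763·0.452) = 233 - 0.763·218.
So N1* = 66.7/0.655 = 102, and then N2* = 218 - 0.452·102 = 172.

N1* ≈ 102, N2* ≈ 172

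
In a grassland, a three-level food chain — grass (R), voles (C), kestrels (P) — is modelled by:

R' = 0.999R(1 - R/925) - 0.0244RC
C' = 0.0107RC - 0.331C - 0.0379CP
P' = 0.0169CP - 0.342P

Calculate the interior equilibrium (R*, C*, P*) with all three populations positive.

From dP/dt = 0: 0.0169C* = 0.342, so C* = 20.2.
From dR/dt = 0: 0.999(1 - R*/925) = 0.0244·20.2, giving R* = 925·(1 - 0.494) = 468.
From dC/dt = 0: 0.0107·468 - 0.331 = 0.0379P*, so P* = 4.67/0.0379 = 123.

R* ≈ 468, C* ≈ 20.2, P* ≈ 123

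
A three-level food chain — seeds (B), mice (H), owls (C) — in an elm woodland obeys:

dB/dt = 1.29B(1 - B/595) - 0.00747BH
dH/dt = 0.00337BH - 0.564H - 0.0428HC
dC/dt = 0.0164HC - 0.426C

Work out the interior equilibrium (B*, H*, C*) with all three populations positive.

From dC/dt = 0: 0.0164H* = 0.426, so H* = 26.
From dB/dt = 0: 1.29(1 - B*/595) = 0.00747·26, giving B* = 595·(1 - 0.15) = 506.
From dH/dt = 0: 0.00337·506 - 0.564 = 0.0428C*, so C* = 1.14/0.0428 = 26.6.

B* ≈ 506, H* ≈ 26, C* ≈ 26.6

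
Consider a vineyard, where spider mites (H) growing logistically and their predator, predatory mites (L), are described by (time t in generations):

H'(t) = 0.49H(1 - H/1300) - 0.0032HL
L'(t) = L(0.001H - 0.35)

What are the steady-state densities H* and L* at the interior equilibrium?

From dL/dt = 0 with L > 0: 0.001H* = 0.35, so H* = 350.
Substitute into dH/dt = 0: 0.49(1 - 350/1300) = 0.0032L*.
The bracket is 0.731, giving L* = 0.358/0.0032 = 112.

H* ≈ 350, L* ≈ 112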